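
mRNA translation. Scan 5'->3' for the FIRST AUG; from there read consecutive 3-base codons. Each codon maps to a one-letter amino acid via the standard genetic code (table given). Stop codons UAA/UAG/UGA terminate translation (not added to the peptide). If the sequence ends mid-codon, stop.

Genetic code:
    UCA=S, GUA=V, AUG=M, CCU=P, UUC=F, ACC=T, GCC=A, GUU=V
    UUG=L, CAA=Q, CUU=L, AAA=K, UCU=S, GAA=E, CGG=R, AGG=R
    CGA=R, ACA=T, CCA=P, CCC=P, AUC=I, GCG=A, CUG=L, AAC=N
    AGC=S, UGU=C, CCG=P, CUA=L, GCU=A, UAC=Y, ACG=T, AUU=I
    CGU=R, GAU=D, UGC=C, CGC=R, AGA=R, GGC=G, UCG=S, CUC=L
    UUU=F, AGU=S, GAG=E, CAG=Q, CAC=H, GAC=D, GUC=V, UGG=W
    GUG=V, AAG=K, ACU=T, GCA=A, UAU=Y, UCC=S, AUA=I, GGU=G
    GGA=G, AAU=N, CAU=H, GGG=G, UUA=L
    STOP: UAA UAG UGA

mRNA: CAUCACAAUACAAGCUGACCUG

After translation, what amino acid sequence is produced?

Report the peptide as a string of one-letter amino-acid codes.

no AUG start codon found

Answer: (empty: no AUG start codon)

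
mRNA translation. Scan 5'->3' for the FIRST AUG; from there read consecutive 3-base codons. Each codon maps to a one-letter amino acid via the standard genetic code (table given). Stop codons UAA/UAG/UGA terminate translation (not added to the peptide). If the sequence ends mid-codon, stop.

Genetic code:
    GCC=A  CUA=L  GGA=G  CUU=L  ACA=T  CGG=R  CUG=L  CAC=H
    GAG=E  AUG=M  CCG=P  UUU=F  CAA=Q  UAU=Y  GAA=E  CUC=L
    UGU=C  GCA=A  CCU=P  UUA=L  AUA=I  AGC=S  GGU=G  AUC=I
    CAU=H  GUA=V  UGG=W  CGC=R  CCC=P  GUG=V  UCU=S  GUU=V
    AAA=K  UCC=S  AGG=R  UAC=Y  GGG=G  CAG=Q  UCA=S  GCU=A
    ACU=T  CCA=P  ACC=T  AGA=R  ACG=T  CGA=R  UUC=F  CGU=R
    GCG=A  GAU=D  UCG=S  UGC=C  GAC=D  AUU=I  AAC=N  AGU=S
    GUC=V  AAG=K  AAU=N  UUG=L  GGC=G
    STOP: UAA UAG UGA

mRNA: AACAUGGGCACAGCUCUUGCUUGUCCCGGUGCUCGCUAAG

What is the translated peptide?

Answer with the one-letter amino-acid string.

Answer: MGTALACPGAR

Derivation:
start AUG at pos 3
pos 3: AUG -> M; peptide=M
pos 6: GGC -> G; peptide=MG
pos 9: ACA -> T; peptide=MGT
pos 12: GCU -> A; peptide=MGTA
pos 15: CUU -> L; peptide=MGTAL
pos 18: GCU -> A; peptide=MGTALA
pos 21: UGU -> C; peptide=MGTALAC
pos 24: CCC -> P; peptide=MGTALACP
pos 27: GGU -> G; peptide=MGTALACPG
pos 30: GCU -> A; peptide=MGTALACPGA
pos 33: CGC -> R; peptide=MGTALACPGAR
pos 36: UAA -> STOP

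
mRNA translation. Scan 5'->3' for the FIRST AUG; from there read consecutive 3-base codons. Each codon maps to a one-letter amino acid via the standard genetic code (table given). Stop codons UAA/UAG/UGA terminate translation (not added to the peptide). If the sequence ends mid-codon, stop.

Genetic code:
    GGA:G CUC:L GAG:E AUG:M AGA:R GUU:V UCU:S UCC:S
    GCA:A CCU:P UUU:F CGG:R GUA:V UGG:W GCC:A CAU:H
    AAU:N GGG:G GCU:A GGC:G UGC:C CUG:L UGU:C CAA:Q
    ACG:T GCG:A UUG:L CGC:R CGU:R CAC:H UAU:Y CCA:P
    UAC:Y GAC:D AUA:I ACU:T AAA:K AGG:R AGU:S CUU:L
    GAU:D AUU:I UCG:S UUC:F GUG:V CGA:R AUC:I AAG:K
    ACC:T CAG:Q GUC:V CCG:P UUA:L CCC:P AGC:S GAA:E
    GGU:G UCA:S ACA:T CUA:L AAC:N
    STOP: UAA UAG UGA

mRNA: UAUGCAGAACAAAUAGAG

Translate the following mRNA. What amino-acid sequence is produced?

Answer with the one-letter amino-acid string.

start AUG at pos 1
pos 1: AUG -> M; peptide=M
pos 4: CAG -> Q; peptide=MQ
pos 7: AAC -> N; peptide=MQN
pos 10: AAA -> K; peptide=MQNK
pos 13: UAG -> STOP

Answer: MQNK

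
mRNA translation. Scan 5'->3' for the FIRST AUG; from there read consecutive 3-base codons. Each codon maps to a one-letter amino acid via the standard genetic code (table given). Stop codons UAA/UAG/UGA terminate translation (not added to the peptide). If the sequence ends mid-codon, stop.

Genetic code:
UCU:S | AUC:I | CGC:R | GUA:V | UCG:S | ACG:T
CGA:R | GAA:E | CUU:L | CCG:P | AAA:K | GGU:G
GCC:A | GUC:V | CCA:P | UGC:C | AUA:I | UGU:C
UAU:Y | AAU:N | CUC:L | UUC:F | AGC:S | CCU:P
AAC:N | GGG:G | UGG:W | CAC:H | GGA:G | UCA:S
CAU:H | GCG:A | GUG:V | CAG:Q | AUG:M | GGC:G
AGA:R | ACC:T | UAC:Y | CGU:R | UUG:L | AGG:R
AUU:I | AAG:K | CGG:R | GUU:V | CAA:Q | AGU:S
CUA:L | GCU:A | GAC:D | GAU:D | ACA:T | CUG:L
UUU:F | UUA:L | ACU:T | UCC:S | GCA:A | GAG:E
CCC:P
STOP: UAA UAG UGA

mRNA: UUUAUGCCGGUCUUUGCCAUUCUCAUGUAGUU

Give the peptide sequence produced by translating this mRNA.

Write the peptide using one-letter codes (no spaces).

start AUG at pos 3
pos 3: AUG -> M; peptide=M
pos 6: CCG -> P; peptide=MP
pos 9: GUC -> V; peptide=MPV
pos 12: UUU -> F; peptide=MPVF
pos 15: GCC -> A; peptide=MPVFA
pos 18: AUU -> I; peptide=MPVFAI
pos 21: CUC -> L; peptide=MPVFAIL
pos 24: AUG -> M; peptide=MPVFAILM
pos 27: UAG -> STOP

Answer: MPVFAILM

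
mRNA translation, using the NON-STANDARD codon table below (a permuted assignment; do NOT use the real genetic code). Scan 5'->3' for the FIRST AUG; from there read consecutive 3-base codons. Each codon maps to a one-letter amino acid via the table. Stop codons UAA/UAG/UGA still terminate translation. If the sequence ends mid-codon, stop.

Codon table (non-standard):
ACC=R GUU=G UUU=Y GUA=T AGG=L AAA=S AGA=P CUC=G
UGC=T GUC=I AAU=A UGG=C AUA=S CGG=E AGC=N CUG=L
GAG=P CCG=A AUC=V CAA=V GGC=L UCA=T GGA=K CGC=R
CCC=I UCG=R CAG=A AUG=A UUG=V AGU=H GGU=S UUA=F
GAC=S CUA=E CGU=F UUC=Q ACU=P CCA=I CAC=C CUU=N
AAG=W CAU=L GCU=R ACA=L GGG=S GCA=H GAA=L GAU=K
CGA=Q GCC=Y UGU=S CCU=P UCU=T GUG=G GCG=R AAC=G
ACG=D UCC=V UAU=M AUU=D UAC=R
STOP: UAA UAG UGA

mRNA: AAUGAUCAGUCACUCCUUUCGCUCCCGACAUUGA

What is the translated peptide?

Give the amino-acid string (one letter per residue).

start AUG at pos 1
pos 1: AUG -> A; peptide=A
pos 4: AUC -> V; peptide=AV
pos 7: AGU -> H; peptide=AVH
pos 10: CAC -> C; peptide=AVHC
pos 13: UCC -> V; peptide=AVHCV
pos 16: UUU -> Y; peptide=AVHCVY
pos 19: CGC -> R; peptide=AVHCVYR
pos 22: UCC -> V; peptide=AVHCVYRV
pos 25: CGA -> Q; peptide=AVHCVYRVQ
pos 28: CAU -> L; peptide=AVHCVYRVQL
pos 31: UGA -> STOP

Answer: AVHCVYRVQL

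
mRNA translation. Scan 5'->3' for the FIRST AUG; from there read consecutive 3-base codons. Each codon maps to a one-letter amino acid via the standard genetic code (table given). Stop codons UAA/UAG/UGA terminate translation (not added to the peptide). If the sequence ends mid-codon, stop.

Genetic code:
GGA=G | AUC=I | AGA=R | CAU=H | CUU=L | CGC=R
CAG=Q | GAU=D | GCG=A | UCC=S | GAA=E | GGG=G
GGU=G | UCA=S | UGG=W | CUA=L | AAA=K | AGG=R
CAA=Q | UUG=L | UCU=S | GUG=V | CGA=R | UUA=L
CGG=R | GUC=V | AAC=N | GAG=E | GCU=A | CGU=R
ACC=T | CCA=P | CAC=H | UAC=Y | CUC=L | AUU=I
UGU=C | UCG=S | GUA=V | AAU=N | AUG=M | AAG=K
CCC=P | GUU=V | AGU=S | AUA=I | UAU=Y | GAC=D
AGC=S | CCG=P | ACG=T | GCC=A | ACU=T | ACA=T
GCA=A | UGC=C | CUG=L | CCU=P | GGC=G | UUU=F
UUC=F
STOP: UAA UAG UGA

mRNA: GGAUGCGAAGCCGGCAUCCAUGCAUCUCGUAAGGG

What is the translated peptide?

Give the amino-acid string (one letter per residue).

Answer: MRSRHPCIS

Derivation:
start AUG at pos 2
pos 2: AUG -> M; peptide=M
pos 5: CGA -> R; peptide=MR
pos 8: AGC -> S; peptide=MRS
pos 11: CGG -> R; peptide=MRSR
pos 14: CAU -> H; peptide=MRSRH
pos 17: CCA -> P; peptide=MRSRHP
pos 20: UGC -> C; peptide=MRSRHPC
pos 23: AUC -> I; peptide=MRSRHPCI
pos 26: UCG -> S; peptide=MRSRHPCIS
pos 29: UAA -> STOP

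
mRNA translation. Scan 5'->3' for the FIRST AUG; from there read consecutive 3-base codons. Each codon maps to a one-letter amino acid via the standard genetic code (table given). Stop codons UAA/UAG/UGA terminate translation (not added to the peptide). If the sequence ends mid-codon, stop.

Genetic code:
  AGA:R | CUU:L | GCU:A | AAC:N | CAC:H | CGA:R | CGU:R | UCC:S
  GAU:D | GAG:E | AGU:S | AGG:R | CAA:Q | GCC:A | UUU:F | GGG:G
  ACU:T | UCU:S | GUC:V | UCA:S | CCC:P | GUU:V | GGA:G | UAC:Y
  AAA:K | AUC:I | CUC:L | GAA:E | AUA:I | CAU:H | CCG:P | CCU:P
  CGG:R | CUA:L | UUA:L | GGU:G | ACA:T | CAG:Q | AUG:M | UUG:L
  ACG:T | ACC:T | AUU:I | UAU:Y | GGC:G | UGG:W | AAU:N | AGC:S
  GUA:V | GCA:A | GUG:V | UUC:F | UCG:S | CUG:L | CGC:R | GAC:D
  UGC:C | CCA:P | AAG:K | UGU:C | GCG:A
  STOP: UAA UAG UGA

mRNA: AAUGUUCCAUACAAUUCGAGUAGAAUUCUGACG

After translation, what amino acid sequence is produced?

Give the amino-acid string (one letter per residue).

start AUG at pos 1
pos 1: AUG -> M; peptide=M
pos 4: UUC -> F; peptide=MF
pos 7: CAU -> H; peptide=MFH
pos 10: ACA -> T; peptide=MFHT
pos 13: AUU -> I; peptide=MFHTI
pos 16: CGA -> R; peptide=MFHTIR
pos 19: GUA -> V; peptide=MFHTIRV
pos 22: GAA -> E; peptide=MFHTIRVE
pos 25: UUC -> F; peptide=MFHTIRVEF
pos 28: UGA -> STOP

Answer: MFHTIRVEF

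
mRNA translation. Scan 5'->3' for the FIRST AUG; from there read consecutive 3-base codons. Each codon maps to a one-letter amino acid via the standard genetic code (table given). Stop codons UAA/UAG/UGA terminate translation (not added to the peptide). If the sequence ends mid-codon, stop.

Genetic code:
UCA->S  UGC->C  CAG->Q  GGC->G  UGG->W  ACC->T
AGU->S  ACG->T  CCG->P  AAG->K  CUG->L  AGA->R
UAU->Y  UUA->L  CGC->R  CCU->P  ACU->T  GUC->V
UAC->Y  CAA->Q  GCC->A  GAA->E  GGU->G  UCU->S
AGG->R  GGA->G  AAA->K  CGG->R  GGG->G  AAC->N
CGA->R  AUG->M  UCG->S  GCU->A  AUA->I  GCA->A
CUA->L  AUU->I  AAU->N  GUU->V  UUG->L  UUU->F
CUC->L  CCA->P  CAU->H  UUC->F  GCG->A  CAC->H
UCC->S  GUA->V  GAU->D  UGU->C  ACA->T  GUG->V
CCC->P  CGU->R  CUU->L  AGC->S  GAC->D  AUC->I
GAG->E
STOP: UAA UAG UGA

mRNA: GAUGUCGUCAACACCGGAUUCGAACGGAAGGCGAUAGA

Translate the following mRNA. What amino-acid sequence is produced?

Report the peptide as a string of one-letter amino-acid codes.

start AUG at pos 1
pos 1: AUG -> M; peptide=M
pos 4: UCG -> S; peptide=MS
pos 7: UCA -> S; peptide=MSS
pos 10: ACA -> T; peptide=MSST
pos 13: CCG -> P; peptide=MSSTP
pos 16: GAU -> D; peptide=MSSTPD
pos 19: UCG -> S; peptide=MSSTPDS
pos 22: AAC -> N; peptide=MSSTPDSN
pos 25: GGA -> G; peptide=MSSTPDSNG
pos 28: AGG -> R; peptide=MSSTPDSNGR
pos 31: CGA -> R; peptide=MSSTPDSNGRR
pos 34: UAG -> STOP

Answer: MSSTPDSNGRR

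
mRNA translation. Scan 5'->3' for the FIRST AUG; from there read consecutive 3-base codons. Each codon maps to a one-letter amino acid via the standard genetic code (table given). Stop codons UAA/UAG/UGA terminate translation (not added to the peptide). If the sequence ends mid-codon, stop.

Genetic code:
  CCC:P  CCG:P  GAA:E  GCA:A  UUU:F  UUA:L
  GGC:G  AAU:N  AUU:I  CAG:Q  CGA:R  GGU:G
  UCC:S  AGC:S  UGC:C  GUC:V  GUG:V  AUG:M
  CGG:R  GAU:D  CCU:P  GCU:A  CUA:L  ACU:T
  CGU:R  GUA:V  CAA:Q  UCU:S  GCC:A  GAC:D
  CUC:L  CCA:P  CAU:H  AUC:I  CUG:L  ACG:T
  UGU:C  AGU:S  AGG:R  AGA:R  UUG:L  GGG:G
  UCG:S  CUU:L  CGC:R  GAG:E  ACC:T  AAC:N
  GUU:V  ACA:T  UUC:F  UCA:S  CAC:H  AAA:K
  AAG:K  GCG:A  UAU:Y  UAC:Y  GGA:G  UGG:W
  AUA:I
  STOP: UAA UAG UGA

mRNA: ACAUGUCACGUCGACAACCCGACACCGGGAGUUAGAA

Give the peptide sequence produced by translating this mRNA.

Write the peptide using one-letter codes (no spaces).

start AUG at pos 2
pos 2: AUG -> M; peptide=M
pos 5: UCA -> S; peptide=MS
pos 8: CGU -> R; peptide=MSR
pos 11: CGA -> R; peptide=MSRR
pos 14: CAA -> Q; peptide=MSRRQ
pos 17: CCC -> P; peptide=MSRRQP
pos 20: GAC -> D; peptide=MSRRQPD
pos 23: ACC -> T; peptide=MSRRQPDT
pos 26: GGG -> G; peptide=MSRRQPDTG
pos 29: AGU -> S; peptide=MSRRQPDTGS
pos 32: UAG -> STOP

Answer: MSRRQPDTGS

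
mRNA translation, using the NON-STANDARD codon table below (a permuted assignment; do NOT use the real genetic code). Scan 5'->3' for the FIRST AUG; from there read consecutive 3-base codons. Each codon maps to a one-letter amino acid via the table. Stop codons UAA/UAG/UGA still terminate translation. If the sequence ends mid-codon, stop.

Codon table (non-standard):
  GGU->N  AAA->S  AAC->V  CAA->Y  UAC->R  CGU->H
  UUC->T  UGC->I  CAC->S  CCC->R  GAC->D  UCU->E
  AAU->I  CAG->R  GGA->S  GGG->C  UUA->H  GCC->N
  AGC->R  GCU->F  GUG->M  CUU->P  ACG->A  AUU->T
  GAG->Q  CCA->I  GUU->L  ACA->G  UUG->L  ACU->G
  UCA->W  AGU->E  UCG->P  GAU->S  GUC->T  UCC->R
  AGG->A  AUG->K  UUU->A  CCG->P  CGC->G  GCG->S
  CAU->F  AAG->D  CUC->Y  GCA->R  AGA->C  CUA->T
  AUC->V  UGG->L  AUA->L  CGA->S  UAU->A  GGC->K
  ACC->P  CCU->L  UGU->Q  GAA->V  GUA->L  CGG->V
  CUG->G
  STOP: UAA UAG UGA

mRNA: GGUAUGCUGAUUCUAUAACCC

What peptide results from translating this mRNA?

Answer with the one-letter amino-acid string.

start AUG at pos 3
pos 3: AUG -> K; peptide=K
pos 6: CUG -> G; peptide=KG
pos 9: AUU -> T; peptide=KGT
pos 12: CUA -> T; peptide=KGTT
pos 15: UAA -> STOP

Answer: KGTT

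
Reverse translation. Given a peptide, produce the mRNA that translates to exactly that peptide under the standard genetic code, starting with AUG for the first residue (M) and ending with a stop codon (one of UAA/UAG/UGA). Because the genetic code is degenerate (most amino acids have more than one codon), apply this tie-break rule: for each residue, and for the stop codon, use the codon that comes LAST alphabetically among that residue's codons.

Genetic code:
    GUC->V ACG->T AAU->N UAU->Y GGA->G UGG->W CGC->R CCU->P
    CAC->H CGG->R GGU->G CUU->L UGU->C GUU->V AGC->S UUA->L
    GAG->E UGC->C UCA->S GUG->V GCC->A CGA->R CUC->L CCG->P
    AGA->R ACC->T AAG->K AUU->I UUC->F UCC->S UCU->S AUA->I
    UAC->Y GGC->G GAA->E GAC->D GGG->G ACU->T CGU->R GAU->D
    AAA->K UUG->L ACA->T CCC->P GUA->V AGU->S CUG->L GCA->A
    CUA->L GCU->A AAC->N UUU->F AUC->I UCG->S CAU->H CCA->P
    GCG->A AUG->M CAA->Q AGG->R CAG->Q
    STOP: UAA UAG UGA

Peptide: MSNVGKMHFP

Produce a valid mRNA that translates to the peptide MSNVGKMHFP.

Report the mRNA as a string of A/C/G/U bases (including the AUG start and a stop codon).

residue 1: M -> AUG (start codon)
residue 2: S codons sorted = AGC,AGU,UCA,UCC,UCG,UCU -> pick last = UCU
residue 3: N codons sorted = AAC,AAU -> pick last = AAU
residue 4: V codons sorted = GUA,GUC,GUG,GUU -> pick last = GUU
residue 5: G codons sorted = GGA,GGC,GGG,GGU -> pick last = GGU
residue 6: K codons sorted = AAA,AAG -> pick last = AAG
residue 7: M -> AUG (only codon)
residue 8: H codons sorted = CAC,CAU -> pick last = CAU
residue 9: F codons sorted = UUC,UUU -> pick last = UUU
residue 10: P codons sorted = CCA,CCC,CCG,CCU -> pick last = CCU
terminator: stop codons sorted = UAA,UAG,UGA -> pick last = UGA

Answer: mRNA: AUGUCUAAUGUUGGUAAGAUGCAUUUUCCUUGA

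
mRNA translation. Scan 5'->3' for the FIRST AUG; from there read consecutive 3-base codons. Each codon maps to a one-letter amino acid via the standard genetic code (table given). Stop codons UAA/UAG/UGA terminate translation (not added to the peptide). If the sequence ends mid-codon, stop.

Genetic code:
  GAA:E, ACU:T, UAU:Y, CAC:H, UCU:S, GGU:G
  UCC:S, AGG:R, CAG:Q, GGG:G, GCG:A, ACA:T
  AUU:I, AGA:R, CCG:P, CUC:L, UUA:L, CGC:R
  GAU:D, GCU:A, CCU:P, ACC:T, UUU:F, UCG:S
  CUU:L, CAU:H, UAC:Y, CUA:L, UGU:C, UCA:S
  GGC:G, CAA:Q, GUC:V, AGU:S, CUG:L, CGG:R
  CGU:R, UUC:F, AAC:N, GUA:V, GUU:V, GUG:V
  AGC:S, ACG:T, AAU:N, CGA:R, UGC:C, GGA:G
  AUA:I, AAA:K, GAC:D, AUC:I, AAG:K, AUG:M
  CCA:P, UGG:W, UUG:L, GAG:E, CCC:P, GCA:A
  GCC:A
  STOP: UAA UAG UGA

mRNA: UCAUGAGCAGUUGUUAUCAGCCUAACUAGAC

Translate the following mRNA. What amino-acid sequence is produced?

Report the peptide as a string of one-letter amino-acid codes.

Answer: MSSCYQPN

Derivation:
start AUG at pos 2
pos 2: AUG -> M; peptide=M
pos 5: AGC -> S; peptide=MS
pos 8: AGU -> S; peptide=MSS
pos 11: UGU -> C; peptide=MSSC
pos 14: UAU -> Y; peptide=MSSCY
pos 17: CAG -> Q; peptide=MSSCYQ
pos 20: CCU -> P; peptide=MSSCYQP
pos 23: AAC -> N; peptide=MSSCYQPN
pos 26: UAG -> STOP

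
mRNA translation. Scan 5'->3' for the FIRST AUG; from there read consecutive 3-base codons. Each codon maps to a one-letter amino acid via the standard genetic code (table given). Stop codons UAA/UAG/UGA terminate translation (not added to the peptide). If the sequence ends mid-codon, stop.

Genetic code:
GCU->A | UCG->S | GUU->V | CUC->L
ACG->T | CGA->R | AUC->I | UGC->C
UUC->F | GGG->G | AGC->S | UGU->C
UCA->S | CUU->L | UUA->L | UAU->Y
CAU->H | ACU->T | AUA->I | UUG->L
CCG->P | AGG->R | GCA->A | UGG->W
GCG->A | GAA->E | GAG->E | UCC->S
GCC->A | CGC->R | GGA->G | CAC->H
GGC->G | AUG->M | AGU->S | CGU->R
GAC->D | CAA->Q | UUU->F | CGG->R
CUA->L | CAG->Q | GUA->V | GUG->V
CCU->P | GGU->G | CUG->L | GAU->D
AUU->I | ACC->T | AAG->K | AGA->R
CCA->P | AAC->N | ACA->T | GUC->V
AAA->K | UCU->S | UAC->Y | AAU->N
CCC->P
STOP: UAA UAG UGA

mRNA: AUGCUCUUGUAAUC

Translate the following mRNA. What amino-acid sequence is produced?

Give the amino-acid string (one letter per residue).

start AUG at pos 0
pos 0: AUG -> M; peptide=M
pos 3: CUC -> L; peptide=ML
pos 6: UUG -> L; peptide=MLL
pos 9: UAA -> STOP

Answer: MLL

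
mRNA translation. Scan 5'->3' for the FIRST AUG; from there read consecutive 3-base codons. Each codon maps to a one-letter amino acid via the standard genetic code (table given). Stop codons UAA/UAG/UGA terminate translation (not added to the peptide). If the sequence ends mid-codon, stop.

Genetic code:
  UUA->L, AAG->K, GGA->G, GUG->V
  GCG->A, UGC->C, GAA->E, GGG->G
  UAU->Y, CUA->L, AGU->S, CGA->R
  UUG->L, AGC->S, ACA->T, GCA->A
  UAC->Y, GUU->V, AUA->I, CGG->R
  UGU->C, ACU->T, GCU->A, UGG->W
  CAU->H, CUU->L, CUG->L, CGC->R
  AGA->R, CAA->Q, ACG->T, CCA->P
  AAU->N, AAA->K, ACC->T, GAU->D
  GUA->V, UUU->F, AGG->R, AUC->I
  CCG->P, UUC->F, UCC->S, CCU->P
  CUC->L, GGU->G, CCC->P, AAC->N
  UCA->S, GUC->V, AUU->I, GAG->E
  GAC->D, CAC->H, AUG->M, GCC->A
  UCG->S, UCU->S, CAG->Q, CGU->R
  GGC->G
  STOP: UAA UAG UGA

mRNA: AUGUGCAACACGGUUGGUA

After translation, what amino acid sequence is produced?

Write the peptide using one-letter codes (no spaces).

start AUG at pos 0
pos 0: AUG -> M; peptide=M
pos 3: UGC -> C; peptide=MC
pos 6: AAC -> N; peptide=MCN
pos 9: ACG -> T; peptide=MCNT
pos 12: GUU -> V; peptide=MCNTV
pos 15: GGU -> G; peptide=MCNTVG
pos 18: only 1 nt remain (<3), stop (end of mRNA)

Answer: MCNTVG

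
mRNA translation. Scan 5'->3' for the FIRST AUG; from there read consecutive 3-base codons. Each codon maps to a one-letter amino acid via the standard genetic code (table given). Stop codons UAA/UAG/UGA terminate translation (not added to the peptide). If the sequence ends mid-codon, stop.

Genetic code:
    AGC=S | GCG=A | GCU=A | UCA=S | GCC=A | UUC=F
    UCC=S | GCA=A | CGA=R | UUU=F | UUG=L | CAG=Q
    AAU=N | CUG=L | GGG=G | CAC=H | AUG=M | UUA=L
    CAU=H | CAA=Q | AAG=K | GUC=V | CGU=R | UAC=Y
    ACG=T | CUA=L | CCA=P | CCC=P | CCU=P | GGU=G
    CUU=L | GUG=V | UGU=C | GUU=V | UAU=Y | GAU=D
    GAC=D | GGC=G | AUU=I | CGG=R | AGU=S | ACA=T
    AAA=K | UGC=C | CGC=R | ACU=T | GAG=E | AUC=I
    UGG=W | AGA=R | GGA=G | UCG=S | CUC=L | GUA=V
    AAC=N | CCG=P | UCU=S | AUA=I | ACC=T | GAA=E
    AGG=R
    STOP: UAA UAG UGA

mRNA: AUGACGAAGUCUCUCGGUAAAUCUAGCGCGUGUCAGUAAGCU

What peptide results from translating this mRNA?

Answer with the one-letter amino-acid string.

Answer: MTKSLGKSSACQ

Derivation:
start AUG at pos 0
pos 0: AUG -> M; peptide=M
pos 3: ACG -> T; peptide=MT
pos 6: AAG -> K; peptide=MTK
pos 9: UCU -> S; peptide=MTKS
pos 12: CUC -> L; peptide=MTKSL
pos 15: GGU -> G; peptide=MTKSLG
pos 18: AAA -> K; peptide=MTKSLGK
pos 21: UCU -> S; peptide=MTKSLGKS
pos 24: AGC -> S; peptide=MTKSLGKSS
pos 27: GCG -> A; peptide=MTKSLGKSSA
pos 30: UGU -> C; peptide=MTKSLGKSSAC
pos 33: CAG -> Q; peptide=MTKSLGKSSACQ
pos 36: UAA -> STOP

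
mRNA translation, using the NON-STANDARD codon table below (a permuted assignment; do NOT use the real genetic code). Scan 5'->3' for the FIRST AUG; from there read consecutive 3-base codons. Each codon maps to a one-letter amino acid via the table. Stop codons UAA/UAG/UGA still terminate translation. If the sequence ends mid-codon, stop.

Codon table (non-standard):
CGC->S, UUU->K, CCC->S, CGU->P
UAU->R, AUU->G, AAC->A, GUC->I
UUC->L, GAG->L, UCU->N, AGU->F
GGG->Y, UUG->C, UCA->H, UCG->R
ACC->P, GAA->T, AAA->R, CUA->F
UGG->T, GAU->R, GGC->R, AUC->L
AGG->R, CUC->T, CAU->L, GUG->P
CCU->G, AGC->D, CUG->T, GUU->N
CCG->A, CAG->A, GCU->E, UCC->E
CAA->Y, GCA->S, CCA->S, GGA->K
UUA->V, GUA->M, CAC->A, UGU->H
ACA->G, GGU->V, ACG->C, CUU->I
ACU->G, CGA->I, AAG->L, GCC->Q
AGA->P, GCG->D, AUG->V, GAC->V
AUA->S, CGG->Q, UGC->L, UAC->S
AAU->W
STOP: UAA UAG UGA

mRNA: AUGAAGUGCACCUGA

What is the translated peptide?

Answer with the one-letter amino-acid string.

start AUG at pos 0
pos 0: AUG -> V; peptide=V
pos 3: AAG -> L; peptide=VL
pos 6: UGC -> L; peptide=VLL
pos 9: ACC -> P; peptide=VLLP
pos 12: UGA -> STOP

Answer: VLLP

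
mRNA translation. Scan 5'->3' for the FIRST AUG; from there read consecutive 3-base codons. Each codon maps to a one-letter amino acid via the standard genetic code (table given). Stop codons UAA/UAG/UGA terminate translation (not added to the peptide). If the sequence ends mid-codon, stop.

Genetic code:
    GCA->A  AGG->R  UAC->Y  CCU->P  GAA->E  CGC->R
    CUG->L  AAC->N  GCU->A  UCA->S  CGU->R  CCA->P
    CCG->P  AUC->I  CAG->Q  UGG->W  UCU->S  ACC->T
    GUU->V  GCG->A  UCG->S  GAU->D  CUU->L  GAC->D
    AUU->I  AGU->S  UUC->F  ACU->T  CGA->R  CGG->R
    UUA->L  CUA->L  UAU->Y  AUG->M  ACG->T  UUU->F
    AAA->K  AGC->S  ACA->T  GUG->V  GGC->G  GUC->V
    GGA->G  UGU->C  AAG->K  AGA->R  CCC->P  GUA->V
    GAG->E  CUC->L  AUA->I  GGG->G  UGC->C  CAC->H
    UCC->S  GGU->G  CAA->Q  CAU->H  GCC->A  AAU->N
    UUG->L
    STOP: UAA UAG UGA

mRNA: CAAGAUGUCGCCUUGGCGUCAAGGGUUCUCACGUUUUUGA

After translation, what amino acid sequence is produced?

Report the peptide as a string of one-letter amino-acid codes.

start AUG at pos 4
pos 4: AUG -> M; peptide=M
pos 7: UCG -> S; peptide=MS
pos 10: CCU -> P; peptide=MSP
pos 13: UGG -> W; peptide=MSPW
pos 16: CGU -> R; peptide=MSPWR
pos 19: CAA -> Q; peptide=MSPWRQ
pos 22: GGG -> G; peptide=MSPWRQG
pos 25: UUC -> F; peptide=MSPWRQGF
pos 28: UCA -> S; peptide=MSPWRQGFS
pos 31: CGU -> R; peptide=MSPWRQGFSR
pos 34: UUU -> F; peptide=MSPWRQGFSRF
pos 37: UGA -> STOP

Answer: MSPWRQGFSRF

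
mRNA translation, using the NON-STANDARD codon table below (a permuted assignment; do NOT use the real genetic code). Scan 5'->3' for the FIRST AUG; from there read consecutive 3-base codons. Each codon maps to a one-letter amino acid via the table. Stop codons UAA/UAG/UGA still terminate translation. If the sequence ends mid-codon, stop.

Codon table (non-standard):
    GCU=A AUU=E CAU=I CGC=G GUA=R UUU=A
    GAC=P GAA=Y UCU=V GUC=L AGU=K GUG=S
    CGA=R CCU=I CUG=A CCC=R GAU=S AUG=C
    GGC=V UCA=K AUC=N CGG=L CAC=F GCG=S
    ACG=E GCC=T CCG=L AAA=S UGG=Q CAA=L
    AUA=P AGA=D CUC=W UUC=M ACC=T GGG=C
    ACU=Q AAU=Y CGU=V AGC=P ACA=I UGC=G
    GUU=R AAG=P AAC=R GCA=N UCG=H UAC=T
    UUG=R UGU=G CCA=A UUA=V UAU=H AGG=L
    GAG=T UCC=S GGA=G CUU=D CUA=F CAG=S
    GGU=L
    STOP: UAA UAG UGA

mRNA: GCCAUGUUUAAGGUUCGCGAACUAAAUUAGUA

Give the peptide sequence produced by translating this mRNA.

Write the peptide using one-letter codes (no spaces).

Answer: CAPRGYFY

Derivation:
start AUG at pos 3
pos 3: AUG -> C; peptide=C
pos 6: UUU -> A; peptide=CA
pos 9: AAG -> P; peptide=CAP
pos 12: GUU -> R; peptide=CAPR
pos 15: CGC -> G; peptide=CAPRG
pos 18: GAA -> Y; peptide=CAPRGY
pos 21: CUA -> F; peptide=CAPRGYF
pos 24: AAU -> Y; peptide=CAPRGYFY
pos 27: UAG -> STOP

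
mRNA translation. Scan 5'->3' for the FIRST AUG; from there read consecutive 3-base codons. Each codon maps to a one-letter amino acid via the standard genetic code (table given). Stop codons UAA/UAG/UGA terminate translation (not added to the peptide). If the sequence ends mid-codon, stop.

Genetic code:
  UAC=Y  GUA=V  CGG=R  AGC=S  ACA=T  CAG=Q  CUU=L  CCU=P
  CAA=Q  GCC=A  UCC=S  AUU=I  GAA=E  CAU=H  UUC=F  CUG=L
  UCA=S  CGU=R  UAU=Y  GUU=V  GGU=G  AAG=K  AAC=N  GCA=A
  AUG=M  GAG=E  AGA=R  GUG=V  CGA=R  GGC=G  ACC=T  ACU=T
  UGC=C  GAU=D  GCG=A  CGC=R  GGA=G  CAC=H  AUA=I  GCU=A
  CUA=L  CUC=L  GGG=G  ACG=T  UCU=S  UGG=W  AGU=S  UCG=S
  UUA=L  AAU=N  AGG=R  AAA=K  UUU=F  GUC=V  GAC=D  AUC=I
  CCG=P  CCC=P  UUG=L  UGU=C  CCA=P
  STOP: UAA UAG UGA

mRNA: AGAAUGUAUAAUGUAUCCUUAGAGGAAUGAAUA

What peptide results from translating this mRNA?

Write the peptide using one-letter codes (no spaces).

start AUG at pos 3
pos 3: AUG -> M; peptide=M
pos 6: UAU -> Y; peptide=MY
pos 9: AAU -> N; peptide=MYN
pos 12: GUA -> V; peptide=MYNV
pos 15: UCC -> S; peptide=MYNVS
pos 18: UUA -> L; peptide=MYNVSL
pos 21: GAG -> E; peptide=MYNVSLE
pos 24: GAA -> E; peptide=MYNVSLEE
pos 27: UGA -> STOP

Answer: MYNVSLEE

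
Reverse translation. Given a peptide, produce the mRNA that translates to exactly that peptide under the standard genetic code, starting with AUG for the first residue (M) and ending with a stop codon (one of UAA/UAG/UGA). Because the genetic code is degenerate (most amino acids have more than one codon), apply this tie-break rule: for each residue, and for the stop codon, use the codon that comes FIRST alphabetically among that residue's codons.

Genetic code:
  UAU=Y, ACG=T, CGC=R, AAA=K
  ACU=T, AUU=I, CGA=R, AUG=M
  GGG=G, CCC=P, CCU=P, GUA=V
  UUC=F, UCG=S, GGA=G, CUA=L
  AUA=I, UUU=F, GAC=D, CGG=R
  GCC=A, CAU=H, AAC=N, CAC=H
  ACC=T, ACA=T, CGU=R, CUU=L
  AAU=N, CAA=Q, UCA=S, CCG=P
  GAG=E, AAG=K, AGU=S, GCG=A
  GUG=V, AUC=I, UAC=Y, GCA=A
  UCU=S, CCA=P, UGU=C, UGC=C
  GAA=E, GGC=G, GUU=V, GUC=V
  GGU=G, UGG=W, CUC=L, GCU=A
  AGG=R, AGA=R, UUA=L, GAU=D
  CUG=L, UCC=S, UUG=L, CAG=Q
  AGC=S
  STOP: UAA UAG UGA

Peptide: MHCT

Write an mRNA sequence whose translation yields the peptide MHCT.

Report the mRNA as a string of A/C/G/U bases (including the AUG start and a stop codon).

residue 1: M -> AUG (start codon)
residue 2: H codons sorted = CAC,CAU -> pick first = CAC
residue 3: C codons sorted = UGC,UGU -> pick first = UGC
residue 4: T codons sorted = ACA,ACC,ACG,ACU -> pick first = ACA
terminator: stop codons sorted = UAA,UAG,UGA -> pick first = UAA

Answer: mRNA: AUGCACUGCACAUAA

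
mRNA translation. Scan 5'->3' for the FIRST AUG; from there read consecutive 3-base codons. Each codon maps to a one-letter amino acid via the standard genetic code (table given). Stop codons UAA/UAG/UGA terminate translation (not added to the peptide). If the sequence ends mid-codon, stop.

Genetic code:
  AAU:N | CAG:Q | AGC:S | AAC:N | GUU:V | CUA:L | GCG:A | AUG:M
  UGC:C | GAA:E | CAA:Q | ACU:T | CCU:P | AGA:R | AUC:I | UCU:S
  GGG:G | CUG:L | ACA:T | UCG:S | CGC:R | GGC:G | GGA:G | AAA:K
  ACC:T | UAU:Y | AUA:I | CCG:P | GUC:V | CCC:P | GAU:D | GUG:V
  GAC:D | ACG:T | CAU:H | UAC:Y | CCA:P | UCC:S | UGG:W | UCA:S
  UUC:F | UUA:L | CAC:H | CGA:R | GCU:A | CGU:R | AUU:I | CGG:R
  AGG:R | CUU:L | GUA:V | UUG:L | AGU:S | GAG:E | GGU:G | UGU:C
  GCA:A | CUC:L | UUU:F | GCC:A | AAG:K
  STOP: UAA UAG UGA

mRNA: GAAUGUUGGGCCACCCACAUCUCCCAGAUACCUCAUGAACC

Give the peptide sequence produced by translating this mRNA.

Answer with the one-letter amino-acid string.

Answer: MLGHPHLPDTS

Derivation:
start AUG at pos 2
pos 2: AUG -> M; peptide=M
pos 5: UUG -> L; peptide=ML
pos 8: GGC -> G; peptide=MLG
pos 11: CAC -> H; peptide=MLGH
pos 14: CCA -> P; peptide=MLGHP
pos 17: CAU -> H; peptide=MLGHPH
pos 20: CUC -> L; peptide=MLGHPHL
pos 23: CCA -> P; peptide=MLGHPHLP
pos 26: GAU -> D; peptide=MLGHPHLPD
pos 29: ACC -> T; peptide=MLGHPHLPDT
pos 32: UCA -> S; peptide=MLGHPHLPDTS
pos 35: UGA -> STOP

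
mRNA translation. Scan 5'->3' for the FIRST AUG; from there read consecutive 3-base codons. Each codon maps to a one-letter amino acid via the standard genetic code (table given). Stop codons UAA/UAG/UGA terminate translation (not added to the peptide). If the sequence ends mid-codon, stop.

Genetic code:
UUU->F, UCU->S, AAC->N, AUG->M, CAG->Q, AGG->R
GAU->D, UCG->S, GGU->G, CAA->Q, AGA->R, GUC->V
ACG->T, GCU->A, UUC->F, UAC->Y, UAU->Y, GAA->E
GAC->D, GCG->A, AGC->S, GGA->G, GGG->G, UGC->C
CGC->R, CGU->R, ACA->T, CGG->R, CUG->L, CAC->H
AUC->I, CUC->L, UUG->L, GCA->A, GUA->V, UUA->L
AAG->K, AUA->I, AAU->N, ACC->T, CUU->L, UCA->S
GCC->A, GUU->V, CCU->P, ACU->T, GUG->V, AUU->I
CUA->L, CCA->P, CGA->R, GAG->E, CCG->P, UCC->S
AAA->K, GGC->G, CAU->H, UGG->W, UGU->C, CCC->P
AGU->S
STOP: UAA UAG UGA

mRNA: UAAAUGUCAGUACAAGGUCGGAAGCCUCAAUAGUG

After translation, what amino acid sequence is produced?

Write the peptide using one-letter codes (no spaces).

Answer: MSVQGRKPQ

Derivation:
start AUG at pos 3
pos 3: AUG -> M; peptide=M
pos 6: UCA -> S; peptide=MS
pos 9: GUA -> V; peptide=MSV
pos 12: CAA -> Q; peptide=MSVQ
pos 15: GGU -> G; peptide=MSVQG
pos 18: CGG -> R; peptide=MSVQGR
pos 21: AAG -> K; peptide=MSVQGRK
pos 24: CCU -> P; peptide=MSVQGRKP
pos 27: CAA -> Q; peptide=MSVQGRKPQ
pos 30: UAG -> STOP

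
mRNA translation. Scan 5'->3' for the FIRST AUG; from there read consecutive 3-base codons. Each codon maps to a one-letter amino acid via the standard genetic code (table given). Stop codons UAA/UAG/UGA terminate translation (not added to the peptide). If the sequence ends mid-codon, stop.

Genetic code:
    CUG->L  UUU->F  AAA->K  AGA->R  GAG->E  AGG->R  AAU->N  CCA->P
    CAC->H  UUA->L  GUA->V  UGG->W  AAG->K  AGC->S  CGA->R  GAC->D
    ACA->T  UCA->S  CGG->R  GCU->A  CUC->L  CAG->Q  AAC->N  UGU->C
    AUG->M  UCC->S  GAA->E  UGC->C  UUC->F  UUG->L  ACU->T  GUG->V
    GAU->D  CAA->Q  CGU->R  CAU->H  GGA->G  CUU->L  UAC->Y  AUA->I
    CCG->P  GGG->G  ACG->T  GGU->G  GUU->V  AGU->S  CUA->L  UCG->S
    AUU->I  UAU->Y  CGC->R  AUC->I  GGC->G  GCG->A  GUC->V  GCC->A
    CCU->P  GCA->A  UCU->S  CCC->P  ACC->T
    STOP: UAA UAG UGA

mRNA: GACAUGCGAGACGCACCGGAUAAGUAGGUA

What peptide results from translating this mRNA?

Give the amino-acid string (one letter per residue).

start AUG at pos 3
pos 3: AUG -> M; peptide=M
pos 6: CGA -> R; peptide=MR
pos 9: GAC -> D; peptide=MRD
pos 12: GCA -> A; peptide=MRDA
pos 15: CCG -> P; peptide=MRDAP
pos 18: GAU -> D; peptide=MRDAPD
pos 21: AAG -> K; peptide=MRDAPDK
pos 24: UAG -> STOP

Answer: MRDAPDK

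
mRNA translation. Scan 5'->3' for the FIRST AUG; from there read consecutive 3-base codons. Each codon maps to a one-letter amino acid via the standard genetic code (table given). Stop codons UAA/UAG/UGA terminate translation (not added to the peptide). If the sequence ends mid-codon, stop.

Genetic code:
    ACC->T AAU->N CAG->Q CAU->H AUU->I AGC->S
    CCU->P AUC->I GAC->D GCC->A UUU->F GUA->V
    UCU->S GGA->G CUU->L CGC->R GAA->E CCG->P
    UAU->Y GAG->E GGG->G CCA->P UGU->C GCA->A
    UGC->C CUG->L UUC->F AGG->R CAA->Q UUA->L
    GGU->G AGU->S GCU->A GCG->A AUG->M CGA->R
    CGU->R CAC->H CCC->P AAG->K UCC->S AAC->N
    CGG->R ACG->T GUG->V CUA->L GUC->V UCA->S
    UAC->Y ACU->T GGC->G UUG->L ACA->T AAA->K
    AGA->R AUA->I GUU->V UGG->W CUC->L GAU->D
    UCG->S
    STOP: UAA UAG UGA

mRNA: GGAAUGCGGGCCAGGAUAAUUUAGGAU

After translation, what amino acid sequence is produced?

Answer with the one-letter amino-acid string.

Answer: MRARII

Derivation:
start AUG at pos 3
pos 3: AUG -> M; peptide=M
pos 6: CGG -> R; peptide=MR
pos 9: GCC -> A; peptide=MRA
pos 12: AGG -> R; peptide=MRAR
pos 15: AUA -> I; peptide=MRARI
pos 18: AUU -> I; peptide=MRARII
pos 21: UAG -> STOP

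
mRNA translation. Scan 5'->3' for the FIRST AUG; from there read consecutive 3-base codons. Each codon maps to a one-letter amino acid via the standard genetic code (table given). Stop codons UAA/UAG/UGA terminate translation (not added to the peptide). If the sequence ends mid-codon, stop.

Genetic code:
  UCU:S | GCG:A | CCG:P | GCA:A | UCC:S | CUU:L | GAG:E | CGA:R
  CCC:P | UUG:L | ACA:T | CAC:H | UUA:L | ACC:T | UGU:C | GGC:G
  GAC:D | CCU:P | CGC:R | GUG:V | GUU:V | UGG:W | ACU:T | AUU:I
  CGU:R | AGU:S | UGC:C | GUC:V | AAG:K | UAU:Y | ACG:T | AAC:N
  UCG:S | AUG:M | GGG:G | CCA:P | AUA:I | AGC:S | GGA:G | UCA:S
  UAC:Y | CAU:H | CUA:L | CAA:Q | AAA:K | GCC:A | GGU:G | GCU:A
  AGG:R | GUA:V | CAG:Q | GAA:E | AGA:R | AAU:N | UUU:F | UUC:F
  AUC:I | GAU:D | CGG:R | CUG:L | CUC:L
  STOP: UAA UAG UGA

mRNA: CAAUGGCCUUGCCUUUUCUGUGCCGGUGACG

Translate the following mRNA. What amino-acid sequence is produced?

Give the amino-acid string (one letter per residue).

Answer: MALPFLCR

Derivation:
start AUG at pos 2
pos 2: AUG -> M; peptide=M
pos 5: GCC -> A; peptide=MA
pos 8: UUG -> L; peptide=MAL
pos 11: CCU -> P; peptide=MALP
pos 14: UUU -> F; peptide=MALPF
pos 17: CUG -> L; peptide=MALPFL
pos 20: UGC -> C; peptide=MALPFLC
pos 23: CGG -> R; peptide=MALPFLCR
pos 26: UGA -> STOP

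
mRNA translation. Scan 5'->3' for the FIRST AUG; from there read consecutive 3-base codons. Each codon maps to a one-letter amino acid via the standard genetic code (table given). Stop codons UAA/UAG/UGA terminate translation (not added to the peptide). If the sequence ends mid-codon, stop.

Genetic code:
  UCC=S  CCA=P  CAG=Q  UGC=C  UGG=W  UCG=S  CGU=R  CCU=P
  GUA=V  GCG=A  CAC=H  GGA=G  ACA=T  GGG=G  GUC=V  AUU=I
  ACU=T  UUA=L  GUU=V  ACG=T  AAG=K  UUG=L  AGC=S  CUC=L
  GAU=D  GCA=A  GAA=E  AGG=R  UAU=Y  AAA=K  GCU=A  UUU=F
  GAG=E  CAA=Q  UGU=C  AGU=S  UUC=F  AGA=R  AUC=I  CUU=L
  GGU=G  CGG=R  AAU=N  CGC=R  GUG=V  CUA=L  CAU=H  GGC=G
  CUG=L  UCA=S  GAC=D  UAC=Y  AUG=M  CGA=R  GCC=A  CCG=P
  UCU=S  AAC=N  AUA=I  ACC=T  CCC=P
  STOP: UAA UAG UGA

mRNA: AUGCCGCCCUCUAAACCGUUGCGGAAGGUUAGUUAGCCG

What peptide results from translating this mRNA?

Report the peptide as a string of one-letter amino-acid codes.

start AUG at pos 0
pos 0: AUG -> M; peptide=M
pos 3: CCG -> P; peptide=MP
pos 6: CCC -> P; peptide=MPP
pos 9: UCU -> S; peptide=MPPS
pos 12: AAA -> K; peptide=MPPSK
pos 15: CCG -> P; peptide=MPPSKP
pos 18: UUG -> L; peptide=MPPSKPL
pos 21: CGG -> R; peptide=MPPSKPLR
pos 24: AAG -> K; peptide=MPPSKPLRK
pos 27: GUU -> V; peptide=MPPSKPLRKV
pos 30: AGU -> S; peptide=MPPSKPLRKVS
pos 33: UAG -> STOP

Answer: MPPSKPLRKVS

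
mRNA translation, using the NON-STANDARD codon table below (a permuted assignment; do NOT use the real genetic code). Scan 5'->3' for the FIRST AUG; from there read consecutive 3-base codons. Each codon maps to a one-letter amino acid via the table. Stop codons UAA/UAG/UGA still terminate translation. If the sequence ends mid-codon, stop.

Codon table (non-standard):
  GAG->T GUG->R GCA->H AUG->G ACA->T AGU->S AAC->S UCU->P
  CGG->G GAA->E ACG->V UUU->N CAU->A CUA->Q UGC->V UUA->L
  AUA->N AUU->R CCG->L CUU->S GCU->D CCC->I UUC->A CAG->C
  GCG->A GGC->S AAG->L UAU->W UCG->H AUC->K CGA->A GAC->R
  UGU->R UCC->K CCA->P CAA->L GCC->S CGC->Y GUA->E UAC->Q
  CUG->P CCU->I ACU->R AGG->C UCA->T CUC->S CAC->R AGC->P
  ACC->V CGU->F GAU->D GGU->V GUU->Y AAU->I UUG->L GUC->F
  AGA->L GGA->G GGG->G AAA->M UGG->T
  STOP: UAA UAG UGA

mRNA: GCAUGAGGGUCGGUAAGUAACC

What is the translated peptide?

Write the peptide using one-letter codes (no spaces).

start AUG at pos 2
pos 2: AUG -> G; peptide=G
pos 5: AGG -> C; peptide=GC
pos 8: GUC -> F; peptide=GCF
pos 11: GGU -> V; peptide=GCFV
pos 14: AAG -> L; peptide=GCFVL
pos 17: UAA -> STOP

Answer: GCFVL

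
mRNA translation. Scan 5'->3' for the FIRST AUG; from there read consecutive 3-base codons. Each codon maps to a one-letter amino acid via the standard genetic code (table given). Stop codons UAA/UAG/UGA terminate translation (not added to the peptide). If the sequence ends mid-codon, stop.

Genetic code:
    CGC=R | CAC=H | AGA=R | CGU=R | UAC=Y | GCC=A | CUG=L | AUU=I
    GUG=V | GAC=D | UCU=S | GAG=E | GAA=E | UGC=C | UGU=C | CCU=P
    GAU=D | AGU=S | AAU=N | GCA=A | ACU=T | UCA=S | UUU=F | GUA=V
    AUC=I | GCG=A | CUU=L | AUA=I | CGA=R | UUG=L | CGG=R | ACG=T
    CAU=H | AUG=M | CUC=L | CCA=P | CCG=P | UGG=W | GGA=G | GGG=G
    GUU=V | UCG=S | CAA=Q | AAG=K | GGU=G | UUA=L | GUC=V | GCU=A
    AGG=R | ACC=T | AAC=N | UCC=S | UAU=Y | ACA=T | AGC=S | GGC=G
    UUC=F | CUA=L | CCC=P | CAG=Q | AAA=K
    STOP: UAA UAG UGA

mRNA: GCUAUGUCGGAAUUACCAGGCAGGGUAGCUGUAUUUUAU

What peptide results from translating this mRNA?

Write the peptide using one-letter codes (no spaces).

start AUG at pos 3
pos 3: AUG -> M; peptide=M
pos 6: UCG -> S; peptide=MS
pos 9: GAA -> E; peptide=MSE
pos 12: UUA -> L; peptide=MSEL
pos 15: CCA -> P; peptide=MSELP
pos 18: GGC -> G; peptide=MSELPG
pos 21: AGG -> R; peptide=MSELPGR
pos 24: GUA -> V; peptide=MSELPGRV
pos 27: GCU -> A; peptide=MSELPGRVA
pos 30: GUA -> V; peptide=MSELPGRVAV
pos 33: UUU -> F; peptide=MSELPGRVAVF
pos 36: UAU -> Y; peptide=MSELPGRVAVFY
pos 39: only 0 nt remain (<3), stop (end of mRNA)

Answer: MSELPGRVAVFY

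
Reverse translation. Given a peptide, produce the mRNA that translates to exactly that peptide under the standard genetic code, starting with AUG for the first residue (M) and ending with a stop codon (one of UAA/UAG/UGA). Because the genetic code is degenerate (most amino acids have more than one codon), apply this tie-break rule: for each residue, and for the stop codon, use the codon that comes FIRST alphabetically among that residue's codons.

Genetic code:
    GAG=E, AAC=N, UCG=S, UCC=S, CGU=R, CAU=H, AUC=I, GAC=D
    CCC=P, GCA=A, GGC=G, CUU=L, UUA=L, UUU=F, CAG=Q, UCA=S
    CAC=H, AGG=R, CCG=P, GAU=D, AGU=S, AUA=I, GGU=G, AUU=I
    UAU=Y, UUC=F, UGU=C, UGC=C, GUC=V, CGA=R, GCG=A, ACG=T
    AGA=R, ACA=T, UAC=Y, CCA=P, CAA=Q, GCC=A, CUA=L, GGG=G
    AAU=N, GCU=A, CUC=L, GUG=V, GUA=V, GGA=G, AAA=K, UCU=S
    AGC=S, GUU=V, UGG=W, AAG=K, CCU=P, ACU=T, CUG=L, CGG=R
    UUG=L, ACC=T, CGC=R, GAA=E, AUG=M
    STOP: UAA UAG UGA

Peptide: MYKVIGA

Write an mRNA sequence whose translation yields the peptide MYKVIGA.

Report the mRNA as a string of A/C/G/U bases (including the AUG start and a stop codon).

residue 1: M -> AUG (start codon)
residue 2: Y codons sorted = UAC,UAU -> pick first = UAC
residue 3: K codons sorted = AAA,AAG -> pick first = AAA
residue 4: V codons sorted = GUA,GUC,GUG,GUU -> pick first = GUA
residue 5: I codons sorted = AUA,AUC,AUU -> pick first = AUA
residue 6: G codons sorted = GGA,GGC,GGG,GGU -> pick first = GGA
residue 7: A codons sorted = GCA,GCC,GCG,GCU -> pick first = GCA
terminator: stop codons sorted = UAA,UAG,UGA -> pick first = UAA

Answer: mRNA: AUGUACAAAGUAAUAGGAGCAUAA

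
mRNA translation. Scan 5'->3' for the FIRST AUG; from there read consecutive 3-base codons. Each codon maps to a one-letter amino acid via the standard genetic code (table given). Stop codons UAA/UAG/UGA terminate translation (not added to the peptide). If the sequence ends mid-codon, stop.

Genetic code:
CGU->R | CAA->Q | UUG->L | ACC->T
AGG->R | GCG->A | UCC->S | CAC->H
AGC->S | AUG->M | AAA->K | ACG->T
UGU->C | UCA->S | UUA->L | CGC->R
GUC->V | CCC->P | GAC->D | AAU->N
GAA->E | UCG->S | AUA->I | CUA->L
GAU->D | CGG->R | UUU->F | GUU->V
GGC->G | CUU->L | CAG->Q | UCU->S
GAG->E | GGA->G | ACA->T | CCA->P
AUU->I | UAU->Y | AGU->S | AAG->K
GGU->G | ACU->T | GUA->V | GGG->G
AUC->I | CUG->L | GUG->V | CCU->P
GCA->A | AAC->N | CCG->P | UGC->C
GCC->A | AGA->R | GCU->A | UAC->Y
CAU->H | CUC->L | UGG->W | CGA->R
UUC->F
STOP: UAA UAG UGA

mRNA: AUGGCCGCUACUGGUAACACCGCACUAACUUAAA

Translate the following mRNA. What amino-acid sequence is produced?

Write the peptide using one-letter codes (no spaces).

start AUG at pos 0
pos 0: AUG -> M; peptide=M
pos 3: GCC -> A; peptide=MA
pos 6: GCU -> A; peptide=MAA
pos 9: ACU -> T; peptide=MAAT
pos 12: GGU -> G; peptide=MAATG
pos 15: AAC -> N; peptide=MAATGN
pos 18: ACC -> T; peptide=MAATGNT
pos 21: GCA -> A; peptide=MAATGNTA
pos 24: CUA -> L; peptide=MAATGNTAL
pos 27: ACU -> T; peptide=MAATGNTALT
pos 30: UAA -> STOP

Answer: MAATGNTALT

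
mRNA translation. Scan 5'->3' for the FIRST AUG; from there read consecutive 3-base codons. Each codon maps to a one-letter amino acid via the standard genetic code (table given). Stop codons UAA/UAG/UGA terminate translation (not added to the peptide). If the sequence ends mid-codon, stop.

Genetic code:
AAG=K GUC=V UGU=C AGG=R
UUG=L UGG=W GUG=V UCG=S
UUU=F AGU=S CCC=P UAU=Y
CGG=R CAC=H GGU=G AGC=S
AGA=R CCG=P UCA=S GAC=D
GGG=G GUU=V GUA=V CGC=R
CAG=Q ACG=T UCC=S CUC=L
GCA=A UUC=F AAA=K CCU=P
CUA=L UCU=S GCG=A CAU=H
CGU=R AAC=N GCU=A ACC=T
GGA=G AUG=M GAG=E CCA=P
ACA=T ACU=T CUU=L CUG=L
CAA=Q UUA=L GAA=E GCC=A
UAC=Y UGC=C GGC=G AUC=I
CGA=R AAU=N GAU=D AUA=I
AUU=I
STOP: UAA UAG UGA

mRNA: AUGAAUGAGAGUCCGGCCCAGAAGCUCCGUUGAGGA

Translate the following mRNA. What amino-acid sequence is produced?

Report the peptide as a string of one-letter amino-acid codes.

Answer: MNESPAQKLR

Derivation:
start AUG at pos 0
pos 0: AUG -> M; peptide=M
pos 3: AAU -> N; peptide=MN
pos 6: GAG -> E; peptide=MNE
pos 9: AGU -> S; peptide=MNES
pos 12: CCG -> P; peptide=MNESP
pos 15: GCC -> A; peptide=MNESPA
pos 18: CAG -> Q; peptide=MNESPAQ
pos 21: AAG -> K; peptide=MNESPAQK
pos 24: CUC -> L; peptide=MNESPAQKL
pos 27: CGU -> R; peptide=MNESPAQKLR
pos 30: UGA -> STOP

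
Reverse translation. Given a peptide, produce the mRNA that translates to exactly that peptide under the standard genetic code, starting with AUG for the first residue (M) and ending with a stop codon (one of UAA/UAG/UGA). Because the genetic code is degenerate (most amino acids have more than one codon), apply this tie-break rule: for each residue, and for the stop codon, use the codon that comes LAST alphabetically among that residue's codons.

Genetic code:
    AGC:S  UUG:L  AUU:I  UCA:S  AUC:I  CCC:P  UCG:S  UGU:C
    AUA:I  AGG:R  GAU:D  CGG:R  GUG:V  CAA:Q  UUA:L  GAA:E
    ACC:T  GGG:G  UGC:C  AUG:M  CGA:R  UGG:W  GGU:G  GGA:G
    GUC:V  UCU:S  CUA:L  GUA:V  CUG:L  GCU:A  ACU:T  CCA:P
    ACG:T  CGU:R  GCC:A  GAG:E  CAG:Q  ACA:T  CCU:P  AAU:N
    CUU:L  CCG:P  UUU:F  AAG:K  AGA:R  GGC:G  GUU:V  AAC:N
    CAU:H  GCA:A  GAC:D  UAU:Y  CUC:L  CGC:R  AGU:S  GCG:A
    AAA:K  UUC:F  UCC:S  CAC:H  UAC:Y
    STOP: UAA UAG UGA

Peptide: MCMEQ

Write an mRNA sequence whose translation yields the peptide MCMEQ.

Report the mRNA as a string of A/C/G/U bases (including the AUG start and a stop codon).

Answer: mRNA: AUGUGUAUGGAGCAGUGA

Derivation:
residue 1: M -> AUG (start codon)
residue 2: C codons sorted = UGC,UGU -> pick last = UGU
residue 3: M -> AUG (only codon)
residue 4: E codons sorted = GAA,GAG -> pick last = GAG
residue 5: Q codons sorted = CAA,CAG -> pick last = CAG
terminator: stop codons sorted = UAA,UAG,UGA -> pick last = UGA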